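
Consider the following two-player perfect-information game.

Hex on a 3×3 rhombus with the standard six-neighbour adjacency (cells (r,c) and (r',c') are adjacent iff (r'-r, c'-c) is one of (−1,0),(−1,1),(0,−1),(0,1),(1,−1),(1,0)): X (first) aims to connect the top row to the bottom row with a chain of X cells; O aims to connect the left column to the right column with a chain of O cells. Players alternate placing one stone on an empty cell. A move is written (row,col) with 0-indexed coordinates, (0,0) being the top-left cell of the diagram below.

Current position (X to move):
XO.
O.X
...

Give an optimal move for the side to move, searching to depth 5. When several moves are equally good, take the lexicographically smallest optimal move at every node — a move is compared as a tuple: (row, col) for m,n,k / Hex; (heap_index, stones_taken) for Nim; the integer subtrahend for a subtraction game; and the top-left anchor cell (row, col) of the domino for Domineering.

X's best at [XO./O.X/...]: (0,2)

p1 X@[XO./O.X/...]: (0,2)[XOX/O.X/...]+1* (1,1)[XO./OXX/...]-1 (2,0)[XO./O.X/X..]-1 (2,1)[XO./O.X/.X.]-1 (2,2)[XO./O.X/..X]-1
p2 O@[XOX/O.X/...]: (1,1)[XOX/OOX/...]-1* (2,0)[XOX/O.X/O..]-1 (2,1)[XOX/O.X/.O.]-1 (2,2)[XOX/O.X/..O]-1
p3 X@[XOX/OOX/...]: (2,0)[XOX/OOX/X..]+1* (2,1)[XOX/OOX/.X.]+1 (2,2)[XOX/OOX/..X]+1
p4 O@[XOX/OOX/X..]: (2,1)[XOX/OOX/XO.]-1* (2,2)[XOX/OOX/X.O]-1
p5 X@[XOX/OOX/XO.]: (2,2)[XOX/OOX/XOX]+1*
p6 O@[XOX/OOX/XOX] terminal -1; root [XO./O.X/...] d5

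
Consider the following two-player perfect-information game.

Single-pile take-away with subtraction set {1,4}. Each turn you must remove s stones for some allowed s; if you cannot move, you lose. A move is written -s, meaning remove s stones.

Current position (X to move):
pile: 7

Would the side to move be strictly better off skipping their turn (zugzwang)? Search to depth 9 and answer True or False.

zugzwang(7, X) = True

ply 1, X at 7 | -1=-1→6*; -4=-1→3
ply 2, O at 6 | -1=+1→5*; -4=+1→2
ply 3, X at 5 | -1=-1→4*; -4=-1→1
ply 4, O at 4 | -1=-1→3; -4=+1→0*
ply 5: 0 is terminal -1 (X); from 7 depth 9
suppose X passes — search the same position with O to move:
pass> ply 1, O at 7 | -1=-1→6*; -4=-1→3
pass> ply 2, X at 6 | -1=+1→5*; -4=+1→2
pass> ply 3, O at 5 | -1=-1→4*; -4=-1→1
pass> ply 4, X at 4 | -1=-1→3; -4=+1→0*
pass> ply 5: 0 is terminal -1 (O); from 7 depth 9
for X: play -1, pass +1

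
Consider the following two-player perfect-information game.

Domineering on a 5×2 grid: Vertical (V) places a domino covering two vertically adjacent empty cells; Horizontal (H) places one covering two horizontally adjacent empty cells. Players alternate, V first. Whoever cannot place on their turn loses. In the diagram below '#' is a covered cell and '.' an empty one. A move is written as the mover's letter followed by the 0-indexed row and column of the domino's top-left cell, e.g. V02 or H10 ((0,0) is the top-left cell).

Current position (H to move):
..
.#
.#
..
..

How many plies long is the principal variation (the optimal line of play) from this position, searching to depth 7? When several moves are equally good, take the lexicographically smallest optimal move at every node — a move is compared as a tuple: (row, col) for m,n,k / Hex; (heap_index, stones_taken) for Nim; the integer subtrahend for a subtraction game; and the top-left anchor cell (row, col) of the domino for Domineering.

PV length from [../.#/.#/../..]: 3 plies

ply 1, H at ../.#/.#/../.. | H00=-1→##/.#/.#/../..; H30=+1→../.#/.#/##/..*; H40=+1→../.#/.#/../##
ply 2, V at ../.#/.#/##/.. | V00=-1→#./##/.#/##/..*; V10=-1→../##/##/##/..
ply 3, H at #./##/.#/##/.. | H40=+1→#./##/.#/##/##*
ply 4: #./##/.#/##/## is terminal -1 (V); from ../.#/.#/../.. depth 7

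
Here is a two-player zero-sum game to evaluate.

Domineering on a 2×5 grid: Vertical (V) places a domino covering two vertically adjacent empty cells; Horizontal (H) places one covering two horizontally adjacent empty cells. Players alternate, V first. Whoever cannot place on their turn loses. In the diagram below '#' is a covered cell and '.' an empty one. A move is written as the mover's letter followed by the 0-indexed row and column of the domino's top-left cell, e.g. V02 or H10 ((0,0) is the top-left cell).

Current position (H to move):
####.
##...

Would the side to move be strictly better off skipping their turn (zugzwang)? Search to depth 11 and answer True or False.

ply 1, H at ####./##... | H12=-1→####./####.; H13=+1→####./##.##*
ply 2: ####./##.## is terminal -1 (V); from ####./##... depth 11
pass branch (V moves first from the same position):
  | ply 1, V at ####./##... | V04=-1→#####/##..#*
  | ply 2, H at #####/##..# | H12=+1→#####/#####*
  | ply 3: #####/##### is terminal -1 (V); from ####./##... depth 11
H moving scores +1; H passing scores +1

zugzwang(####./##..., H) = False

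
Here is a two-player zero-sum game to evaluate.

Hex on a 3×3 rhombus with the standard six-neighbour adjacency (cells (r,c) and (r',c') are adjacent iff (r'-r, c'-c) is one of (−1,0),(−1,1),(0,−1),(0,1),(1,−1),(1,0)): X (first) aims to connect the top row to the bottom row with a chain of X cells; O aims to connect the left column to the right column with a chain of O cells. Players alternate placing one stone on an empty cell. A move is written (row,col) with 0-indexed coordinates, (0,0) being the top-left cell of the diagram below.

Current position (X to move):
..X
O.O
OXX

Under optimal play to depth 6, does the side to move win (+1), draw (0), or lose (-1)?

value(..X/O.O/OXX, X) = +1

p1 X@[..X/O.O/OXX]: (0,0)[X.X/O.O/OXX]-1 (0,1)[.XX/O.O/OXX]-1 (1,1)[..X/OXO/OXX]+1*
p2 O@[..X/OXO/OXX] terminal -1; root [..X/O.O/OXX] d6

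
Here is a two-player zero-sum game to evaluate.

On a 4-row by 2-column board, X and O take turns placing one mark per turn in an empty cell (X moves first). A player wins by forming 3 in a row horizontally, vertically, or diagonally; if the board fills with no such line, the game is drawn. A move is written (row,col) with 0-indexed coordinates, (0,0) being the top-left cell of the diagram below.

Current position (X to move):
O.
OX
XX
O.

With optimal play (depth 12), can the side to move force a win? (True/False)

X winning at [O./OX/XX/O.]: True

[O./OX/XX/O.] X move#1: (0,1):+1/OX/OX/XX/O.*, (3,1):+1/O./OX/XX/OX
[OX/OX/XX/O.] end (terminal -1, O#2); searched O./OX/XX/O. to 12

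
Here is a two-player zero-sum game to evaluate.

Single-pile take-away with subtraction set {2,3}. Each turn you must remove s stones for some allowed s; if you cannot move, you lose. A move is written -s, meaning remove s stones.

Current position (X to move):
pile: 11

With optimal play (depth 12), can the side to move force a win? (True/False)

ply 1, X at 11 | -2=-1→9*; -3=-1→8
ply 2, O at 9 | -2=-1→7; -3=+1→6*
ply 3, X at 6 | -2=-1→4*; -3=-1→3
ply 4, O at 4 | -2=-1→2; -3=+1→1*
ply 5: 1 is terminal -1 (X); from 11 depth 12

X winning at [11]: False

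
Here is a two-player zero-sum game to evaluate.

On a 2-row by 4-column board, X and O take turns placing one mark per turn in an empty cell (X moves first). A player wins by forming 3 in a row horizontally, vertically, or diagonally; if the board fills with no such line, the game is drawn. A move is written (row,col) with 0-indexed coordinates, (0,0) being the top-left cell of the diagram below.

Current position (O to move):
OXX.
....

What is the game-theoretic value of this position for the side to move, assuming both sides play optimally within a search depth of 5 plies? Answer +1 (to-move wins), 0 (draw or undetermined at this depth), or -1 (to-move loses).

[OXX./....] O move#1: (0,3):+0/OXXO/....*, (1,0):-1/OXX./O..., (1,1):-1/OXX./.O.., (1,2):-1/OXX./..O., (1,3):-1/OXX./...O
[OXXO/....] X move#2: (1,0):+0/OXXO/X...*, (1,1):+0/OXXO/.X.., (1,2):+0/OXXO/..X., (1,3):+0/OXXO/...X
[OXXO/X...] O move#3: (1,1):+0/OXXO/XO..*, (1,2):+0/OXXO/X.O., (1,3):+0/OXXO/X..O
[OXXO/XO..] X move#4: (1,2):+0/OXXO/XOX.*, (1,3):+0/OXXO/XO.X
[OXXO/XOX.] O move#5: (1,3):+0/OXXO/XOXO*
[OXXO/XOXO] end (terminal +0, X#6); searched OXX./.... to 5

value(OXX./...., O) = 0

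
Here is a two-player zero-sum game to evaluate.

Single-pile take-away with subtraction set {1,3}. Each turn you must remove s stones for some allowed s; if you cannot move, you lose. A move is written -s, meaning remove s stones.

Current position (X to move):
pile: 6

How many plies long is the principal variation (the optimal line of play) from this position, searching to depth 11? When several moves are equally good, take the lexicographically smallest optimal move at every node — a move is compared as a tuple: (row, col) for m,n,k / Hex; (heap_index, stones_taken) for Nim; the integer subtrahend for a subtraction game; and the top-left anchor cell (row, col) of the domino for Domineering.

PV length from [6]: 6 plies

ply 1, X at 6 | -1=-1→5*; -3=-1→3
ply 2, O at 5 | -1=+1→4*; -3=+1→2
ply 3, X at 4 | -1=-1→3*; -3=-1→1
ply 4, O at 3 | -1=+1→2*; -3=+1→0
ply 5, X at 2 | -1=-1→1*
ply 6, O at 1 | -1=+1→0*
ply 7: 0 is terminal -1 (X); from 6 depth 11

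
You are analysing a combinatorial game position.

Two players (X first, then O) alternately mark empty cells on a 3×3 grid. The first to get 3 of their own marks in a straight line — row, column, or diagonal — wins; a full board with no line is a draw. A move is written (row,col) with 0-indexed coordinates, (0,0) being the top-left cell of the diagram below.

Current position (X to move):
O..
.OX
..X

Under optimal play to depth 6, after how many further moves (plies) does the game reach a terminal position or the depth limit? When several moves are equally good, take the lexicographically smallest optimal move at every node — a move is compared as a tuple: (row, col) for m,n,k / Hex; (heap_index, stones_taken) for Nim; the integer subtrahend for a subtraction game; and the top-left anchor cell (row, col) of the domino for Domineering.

PV length from [O../.OX/..X]: 1 ply

[O../.OX/..X] X move#1: (0,1):+0/OX./.OX/..X, (0,2):+1/O.X/.OX/..X*, (1,0):-1/O../XOX/..X, (2,0):+1/O../.OX/X.X, (2,1):+1/O../.OX/.XX
[O.X/.OX/..X] end (terminal -1, O#2); searched O../.OX/..X to 6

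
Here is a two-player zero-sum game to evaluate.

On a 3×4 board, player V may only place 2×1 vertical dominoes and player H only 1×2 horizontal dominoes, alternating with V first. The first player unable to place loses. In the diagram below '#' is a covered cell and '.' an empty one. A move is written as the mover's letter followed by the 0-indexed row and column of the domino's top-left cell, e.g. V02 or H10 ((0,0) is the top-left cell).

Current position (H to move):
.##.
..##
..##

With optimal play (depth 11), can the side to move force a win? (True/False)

ply 1, H at .##./..##/..## | H10=+1→.##./####/..##*; H20=-1→.##./..##/####
ply 2: .##./####/..## is terminal -1 (V); from .##./..##/..## depth 11

H winning at [.##./..##/..##]: True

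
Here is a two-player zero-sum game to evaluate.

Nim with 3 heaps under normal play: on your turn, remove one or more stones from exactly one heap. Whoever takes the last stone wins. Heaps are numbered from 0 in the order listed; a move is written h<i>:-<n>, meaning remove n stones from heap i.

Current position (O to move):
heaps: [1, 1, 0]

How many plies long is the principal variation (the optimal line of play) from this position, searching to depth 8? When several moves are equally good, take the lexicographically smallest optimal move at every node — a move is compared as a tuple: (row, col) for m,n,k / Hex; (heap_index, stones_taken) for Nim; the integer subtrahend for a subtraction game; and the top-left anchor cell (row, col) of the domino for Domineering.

PV length from [(1,1,0)]: 2 plies

ply 1, O at (1,1,0) | h0:-1=-1→(0,1,0)*; h1:-1=-1→(1,0,0)
ply 2, X at (0,1,0) | h1:-1=+1→(0,0,0)*
ply 3: (0,0,0) is terminal -1 (O); from (1,1,0) depth 8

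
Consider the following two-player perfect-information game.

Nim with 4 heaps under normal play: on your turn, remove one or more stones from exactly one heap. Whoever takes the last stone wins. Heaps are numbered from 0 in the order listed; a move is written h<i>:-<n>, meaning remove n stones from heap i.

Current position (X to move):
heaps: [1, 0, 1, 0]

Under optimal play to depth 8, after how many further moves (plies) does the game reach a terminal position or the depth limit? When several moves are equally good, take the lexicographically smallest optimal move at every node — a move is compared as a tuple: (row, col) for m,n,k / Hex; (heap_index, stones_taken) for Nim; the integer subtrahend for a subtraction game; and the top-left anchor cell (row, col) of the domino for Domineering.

PV length from [(1,0,1,0)]: 2 plies

ply 1, X at (1,0,1,0) | h0:-1=-1→(0,0,1,0)*; h2:-1=-1→(1,0,0,0)
ply 2, O at (0,0,1,0) | h2:-1=+1→(0,0,0,0)*
ply 3: (0,0,0,0) is terminal -1 (X); from (1,0,1,0) depth 8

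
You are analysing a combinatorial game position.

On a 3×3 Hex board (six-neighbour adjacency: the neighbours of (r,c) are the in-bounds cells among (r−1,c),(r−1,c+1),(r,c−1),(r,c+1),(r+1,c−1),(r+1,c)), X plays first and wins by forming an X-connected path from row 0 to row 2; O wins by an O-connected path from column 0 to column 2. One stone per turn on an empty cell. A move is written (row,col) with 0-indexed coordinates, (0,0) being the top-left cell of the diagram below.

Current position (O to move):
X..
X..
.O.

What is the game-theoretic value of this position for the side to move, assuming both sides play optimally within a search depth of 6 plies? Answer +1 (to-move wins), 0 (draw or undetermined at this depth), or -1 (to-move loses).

value(X../X../.O., O) = +1

[X../X../.O.] O move#1: (0,1):-1/XO./X../.O., (0,2):-1/X.O/X../.O., (1,1):-1/X../XO./.O., (1,2):-1/X../X.O/.O., (2,0):+1/X../X../OO.*, (2,2):-1/X../X../.OO
[X../X../OO.] X move#2: (0,1):-1/XX./X../OO.*, (0,2):-1/X.X/X../OO., (1,1):-1/X../XX./OO., (1,2):-1/X../X.X/OO., (2,2):-1/X../X../OOX
[XX./X../OO.] O move#3: (0,2):+1/XXO/X../OO.*, (1,1):+1/XX./XO./OO., (1,2):+1/XX./X.O/OO., (2,2):+1/XX./X../OOO
[XXO/X../OO.] X move#4: (1,1):-1/XXO/XX./OO.*, (1,2):-1/XXO/X.X/OO., (2,2):-1/XXO/X../OOX
[XXO/XX./OO.] O move#5: (1,2):+1/XXO/XXO/OO.*, (2,2):+1/XXO/XX./OOO
[XXO/XXO/OO.] end (terminal -1, X#6); searched X../X../.O. to 6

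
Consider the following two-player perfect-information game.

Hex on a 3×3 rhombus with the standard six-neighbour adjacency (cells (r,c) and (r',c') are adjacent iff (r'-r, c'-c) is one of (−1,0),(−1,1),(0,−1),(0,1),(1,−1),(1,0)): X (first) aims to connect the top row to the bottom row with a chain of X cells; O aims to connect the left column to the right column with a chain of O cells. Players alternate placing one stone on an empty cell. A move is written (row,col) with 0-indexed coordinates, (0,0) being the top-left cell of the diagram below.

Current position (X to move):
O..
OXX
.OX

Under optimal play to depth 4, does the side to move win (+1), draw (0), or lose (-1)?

p1 X@[O../OXX/.OX]: (0,1)[OX./OXX/.OX]+1* (0,2)[O.X/OXX/.OX]+1 (2,0)[O../OXX/XOX]+1
p2 O@[OX./OXX/.OX] terminal -1; root [O../OXX/.OX] d4

value(O../OXX/.OX, X) = +1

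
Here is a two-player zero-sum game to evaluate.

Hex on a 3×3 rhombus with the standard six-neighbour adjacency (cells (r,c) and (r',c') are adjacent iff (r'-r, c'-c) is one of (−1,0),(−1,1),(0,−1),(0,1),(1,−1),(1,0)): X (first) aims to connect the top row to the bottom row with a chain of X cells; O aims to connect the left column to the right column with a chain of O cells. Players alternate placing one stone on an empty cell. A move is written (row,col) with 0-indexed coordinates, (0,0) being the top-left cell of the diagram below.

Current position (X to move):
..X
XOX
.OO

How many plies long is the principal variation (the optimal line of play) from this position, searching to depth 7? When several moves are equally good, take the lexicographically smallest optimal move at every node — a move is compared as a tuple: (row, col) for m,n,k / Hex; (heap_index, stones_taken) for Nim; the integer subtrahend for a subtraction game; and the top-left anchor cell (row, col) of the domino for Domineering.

ply 1, X at ..X/XOX/.OO | (0,0)=-1→X.X/XOX/.OO; (0,1)=-1→.XX/XOX/.OO; (2,0)=+1→..X/XOX/XOO*
ply 2, O at ..X/XOX/XOO | (0,0)=-1→O.X/XOX/XOO*; (0,1)=-1→.OX/XOX/XOO
ply 3, X at O.X/XOX/XOO | (0,1)=+1→OXX/XOX/XOO*
ply 4: OXX/XOX/XOO is terminal -1 (O); from ..X/XOX/.OO depth 7

PV length from [..X/XOX/.OO]: 3 plies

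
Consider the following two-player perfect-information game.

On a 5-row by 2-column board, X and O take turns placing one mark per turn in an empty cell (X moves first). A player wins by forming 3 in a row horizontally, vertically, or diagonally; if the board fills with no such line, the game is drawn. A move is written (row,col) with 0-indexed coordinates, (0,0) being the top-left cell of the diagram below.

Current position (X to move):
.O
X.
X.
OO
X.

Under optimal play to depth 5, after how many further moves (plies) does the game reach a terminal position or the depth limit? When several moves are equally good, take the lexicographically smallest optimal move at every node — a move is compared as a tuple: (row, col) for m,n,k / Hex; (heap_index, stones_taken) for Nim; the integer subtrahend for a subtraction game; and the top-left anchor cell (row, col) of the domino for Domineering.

PV length from [.O/X./X./OO/X.]: 1 ply

[.O/X./X./OO/X.] X move#1: (0,0):+1/XO/X./X./OO/X.*, (1,1):+0/.O/XX/X./OO/X., (2,1):+0/.O/X./XX/OO/X., (4,1):+0/.O/X./X./OO/XX
[XO/X./X./OO/X.] end (terminal -1, O#2); searched .O/X./X./OO/X. to 5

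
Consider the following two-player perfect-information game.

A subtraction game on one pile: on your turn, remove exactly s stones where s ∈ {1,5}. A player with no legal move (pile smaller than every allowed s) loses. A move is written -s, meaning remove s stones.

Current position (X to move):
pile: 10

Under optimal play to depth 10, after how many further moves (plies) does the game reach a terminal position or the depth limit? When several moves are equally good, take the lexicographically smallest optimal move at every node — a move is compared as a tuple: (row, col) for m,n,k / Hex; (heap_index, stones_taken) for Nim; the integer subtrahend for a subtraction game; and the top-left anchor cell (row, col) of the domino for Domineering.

PV length from [10]: 10 plies

ply 1, X at 10 | -1=-1→9*; -5=-1→5
ply 2, O at 9 | -1=+1→8*; -5=+1→4
ply 3, X at 8 | -1=-1→7*; -5=-1→3
ply 4, O at 7 | -1=+1→6*; -5=+1→2
ply 5, X at 6 | -1=-1→5*; -5=-1→1
ply 6, O at 5 | -1=+1→4*; -5=+1→0
ply 7, X at 4 | -1=-1→3*
ply 8, O at 3 | -1=+1→2*
ply 9, X at 2 | -1=-1→1*
ply 10, O at 1 | -1=+1→0*
ply 11: 0 is terminal -1 (X); from 10 depth 10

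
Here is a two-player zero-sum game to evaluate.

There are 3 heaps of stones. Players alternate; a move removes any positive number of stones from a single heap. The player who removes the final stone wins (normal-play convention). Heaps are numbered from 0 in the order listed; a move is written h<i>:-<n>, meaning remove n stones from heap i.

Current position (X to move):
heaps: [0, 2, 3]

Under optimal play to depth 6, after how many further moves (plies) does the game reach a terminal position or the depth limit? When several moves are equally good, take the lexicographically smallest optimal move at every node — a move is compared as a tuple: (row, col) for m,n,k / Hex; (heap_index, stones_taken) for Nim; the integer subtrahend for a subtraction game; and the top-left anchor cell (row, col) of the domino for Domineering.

ply 1, X at (0,2,3) | h1:-1=-1→(0,1,3); h1:-2=-1→(0,0,3); h2:-1=+1→(0,2,2)*; h2:-2=-1→(0,2,1); h2:-3=-1→(0,2,0)
ply 2, O at (0,2,2) | h1:-1=-1→(0,1,2)*; h1:-2=-1→(0,0,2); h2:-1=-1→(0,2,1); h2:-2=-1→(0,2,0)
ply 3, X at (0,1,2) | h1:-1=-1→(0,0,2); h2:-1=+1→(0,1,1)*; h2:-2=-1→(0,1,0)
ply 4, O at (0,1,1) | h1:-1=-1→(0,0,1)*; h2:-1=-1→(0,1,0)
ply 5, X at (0,0,1) | h2:-1=+1→(0,0,0)*
ply 6: (0,0,0) is terminal -1 (O); from (0,2,3) depth 6

PV length from [(0,2,3)]: 5 plies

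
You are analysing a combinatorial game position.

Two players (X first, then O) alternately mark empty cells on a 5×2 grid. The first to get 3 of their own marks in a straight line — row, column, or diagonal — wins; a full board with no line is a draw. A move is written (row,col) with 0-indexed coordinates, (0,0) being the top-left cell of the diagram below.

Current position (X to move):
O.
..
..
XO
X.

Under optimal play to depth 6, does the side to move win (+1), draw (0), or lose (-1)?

value(O./../../XO/X., X) = +1

p1 X@[O./../../XO/X.]: (0,1)[OX/../../XO/X.]-1 (1,0)[O./X./../XO/X.]+0 (1,1)[O./.X/../XO/X.]+0 (2,0)[O./../X./XO/X.]+1* (2,1)[O./../.X/XO/X.]+0 (4,1)[O./../../XO/XX]+0
p2 O@[O./../X./XO/X.] terminal -1; root [O./../../XO/X.] d6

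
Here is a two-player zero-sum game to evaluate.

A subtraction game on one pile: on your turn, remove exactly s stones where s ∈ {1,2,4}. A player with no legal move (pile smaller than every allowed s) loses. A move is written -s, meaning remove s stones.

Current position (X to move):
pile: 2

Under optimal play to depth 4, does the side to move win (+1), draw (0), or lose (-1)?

[2] X move#1: -1:-1/1, -2:+1/0*
[0] end (terminal -1, O#2); searched 2 to 4

value(2, X) = +1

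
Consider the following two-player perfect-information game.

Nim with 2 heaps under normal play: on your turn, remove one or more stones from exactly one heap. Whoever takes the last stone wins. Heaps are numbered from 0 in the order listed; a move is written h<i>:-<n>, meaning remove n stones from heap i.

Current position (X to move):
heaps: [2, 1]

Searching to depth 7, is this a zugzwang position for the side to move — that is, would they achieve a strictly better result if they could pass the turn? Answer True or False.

ply 1, X at (2,1) | h0:-1=+1→(1,1)*; h0:-2=-1→(0,1); h1:-1=-1→(2,0)
ply 2, O at (1,1) | h0:-1=-1→(0,1)*; h1:-1=-1→(1,0)
ply 3, X at (0,1) | h1:-1=+1→(0,0)*
ply 4: (0,0) is terminal -1 (O); from (2,1) depth 7
if X skipped the turn, O would face:
~ ply 1, O at (2,1) | h0:-1=+1→(1,1)*; h0:-2=-1→(0,1); h1:-1=-1→(2,0)
~ ply 2, X at (1,1) | h0:-1=-1→(0,1)*; h1:-1=-1→(1,0)
~ ply 3, O at (0,1) | h1:-1=+1→(0,0)*
~ ply 4: (0,0) is terminal -1 (X); from (2,1) depth 7
compare (X): move=+1 vs pass=-1

zugzwang((2,1), X) = False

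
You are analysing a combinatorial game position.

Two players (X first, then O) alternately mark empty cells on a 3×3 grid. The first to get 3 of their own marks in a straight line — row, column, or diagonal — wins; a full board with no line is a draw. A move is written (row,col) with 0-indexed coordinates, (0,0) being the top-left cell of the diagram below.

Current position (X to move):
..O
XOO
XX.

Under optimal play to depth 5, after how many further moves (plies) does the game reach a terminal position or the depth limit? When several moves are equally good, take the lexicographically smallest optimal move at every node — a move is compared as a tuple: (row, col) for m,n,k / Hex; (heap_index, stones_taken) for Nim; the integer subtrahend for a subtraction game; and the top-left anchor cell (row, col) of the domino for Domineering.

p1 X@[..O/XOO/XX.]: (0,0)[X.O/XOO/XX.]+1* (0,1)[.XO/XOO/XX.]-1 (2,2)[..O/XOO/XXX]+1
p2 O@[X.O/XOO/XX.] terminal -1; root [..O/XOO/XX.] d5

PV length from [..O/XOO/XX.]: 1 ply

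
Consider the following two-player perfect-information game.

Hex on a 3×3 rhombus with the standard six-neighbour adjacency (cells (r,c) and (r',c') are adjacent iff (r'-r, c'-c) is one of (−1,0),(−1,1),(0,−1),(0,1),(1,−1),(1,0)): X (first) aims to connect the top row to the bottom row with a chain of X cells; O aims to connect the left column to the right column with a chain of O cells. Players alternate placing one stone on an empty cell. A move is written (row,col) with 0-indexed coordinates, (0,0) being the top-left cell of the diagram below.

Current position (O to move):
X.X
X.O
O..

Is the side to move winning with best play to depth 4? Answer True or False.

ply 1, O at X.X/X.O/O.. | (0,1)=+1→XOX/X.O/O..*; (1,1)=+1→X.X/XOO/O..; (2,1)=+1→X.X/X.O/OO.; (2,2)=+1→X.X/X.O/O.O
ply 2, X at XOX/X.O/O.. | (1,1)=-1→XOX/XXO/O..*; (2,1)=-1→XOX/X.O/OX.; (2,2)=-1→XOX/X.O/O.X
ply 3, O at XOX/XXO/O.. | (2,1)=+1→XOX/XXO/OO.*; (2,2)=-1→XOX/XXO/O.O
ply 4: XOX/XXO/OO. is terminal -1 (X); from X.X/X.O/O.. depth 4

O winning at [X.X/X.O/O..]: True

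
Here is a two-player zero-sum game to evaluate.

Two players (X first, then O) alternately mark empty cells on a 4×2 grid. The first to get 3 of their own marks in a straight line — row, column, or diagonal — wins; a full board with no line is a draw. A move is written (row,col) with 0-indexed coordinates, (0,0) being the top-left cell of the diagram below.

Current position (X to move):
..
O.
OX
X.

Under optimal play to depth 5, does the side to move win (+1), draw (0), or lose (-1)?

ply 1, X at ../O./OX/X. | (0,0)=+0→X./O./OX/X.*; (0,1)=-1→.X/O./OX/X.; (1,1)=-1→../OX/OX/X.; (3,1)=-1→../O./OX/XX
ply 2, O at X./O./OX/X. | (0,1)=+0→XO/O./OX/X.*; (1,1)=+0→X./OO/OX/X.; (3,1)=+0→X./O./OX/XO
ply 3, X at XO/O./OX/X. | (1,1)=+0→XO/OX/OX/X.*; (3,1)=+0→XO/O./OX/XX
ply 4, O at XO/OX/OX/X. | (3,1)=+0→XO/OX/OX/XO*
ply 5: XO/OX/OX/XO is terminal +0 (X); from ../O./OX/X. depth 5

value(../O./OX/X., X) = 0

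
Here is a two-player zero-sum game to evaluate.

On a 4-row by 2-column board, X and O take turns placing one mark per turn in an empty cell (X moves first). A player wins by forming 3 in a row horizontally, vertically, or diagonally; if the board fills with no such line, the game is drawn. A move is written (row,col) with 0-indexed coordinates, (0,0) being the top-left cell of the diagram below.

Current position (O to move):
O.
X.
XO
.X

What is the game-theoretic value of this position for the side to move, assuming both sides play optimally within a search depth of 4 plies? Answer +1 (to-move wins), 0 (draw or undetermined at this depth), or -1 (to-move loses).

p1 O@[O./X./XO/.X]: (0,1)[OO/X./XO/.X]-1 (1,1)[O./XO/XO/.X]-1 (3,0)[O./X./XO/OX]+0*
p2 X@[O./X./XO/OX]: (0,1)[OX/X./XO/OX]+0* (1,1)[O./XX/XO/OX]+0
p3 O@[OX/X./XO/OX]: (1,1)[OX/XO/XO/OX]+0*
p4 X@[OX/XO/XO/OX] terminal +0; root [O./X./XO/.X] d4

value(O./X./XO/.X, O) = 0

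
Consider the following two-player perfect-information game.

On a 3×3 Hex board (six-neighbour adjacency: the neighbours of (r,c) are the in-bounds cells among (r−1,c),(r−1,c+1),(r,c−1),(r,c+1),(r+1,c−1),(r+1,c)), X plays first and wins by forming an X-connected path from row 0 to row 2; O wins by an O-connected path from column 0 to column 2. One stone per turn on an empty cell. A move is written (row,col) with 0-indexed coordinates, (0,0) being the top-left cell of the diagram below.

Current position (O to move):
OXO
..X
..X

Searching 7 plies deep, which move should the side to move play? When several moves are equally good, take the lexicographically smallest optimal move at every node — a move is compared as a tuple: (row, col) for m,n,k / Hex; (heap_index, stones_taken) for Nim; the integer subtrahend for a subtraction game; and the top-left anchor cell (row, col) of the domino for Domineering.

O's best at [OXO/..X/..X]: (1,1)

p1 O@[OXO/..X/..X]: (1,0)[OXO/O.X/..X]-1 (1,1)[OXO/.OX/..X]+1* (2,0)[OXO/..X/O.X]-1 (2,1)[OXO/..X/.OX]-1
p2 X@[OXO/.OX/..X]: (1,0)[OXO/XOX/..X]-1* (2,0)[OXO/.OX/X.X]-1 (2,1)[OXO/.OX/.XX]-1
p3 O@[OXO/XOX/..X]: (2,0)[OXO/XOX/O.X]+1* (2,1)[OXO/XOX/.OX]-1
p4 X@[OXO/XOX/O.X] terminal -1; root [OXO/..X/..X] d7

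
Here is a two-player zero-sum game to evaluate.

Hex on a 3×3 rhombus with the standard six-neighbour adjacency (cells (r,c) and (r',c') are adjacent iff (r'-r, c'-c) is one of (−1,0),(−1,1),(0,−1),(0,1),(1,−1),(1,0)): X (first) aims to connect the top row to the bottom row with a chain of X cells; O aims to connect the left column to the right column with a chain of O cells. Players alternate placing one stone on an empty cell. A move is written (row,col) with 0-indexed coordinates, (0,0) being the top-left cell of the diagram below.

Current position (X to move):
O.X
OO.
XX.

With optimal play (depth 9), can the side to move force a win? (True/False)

p1 X@[O.X/OO./XX.]: (0,1)[OXX/OO./XX.]-1 (1,2)[O.X/OOX/XX.]+1* (2,2)[O.X/OO./XXX]-1
p2 O@[O.X/OOX/XX.] terminal -1; root [O.X/OO./XX.] d9

X winning at [O.X/OO./XX.]: True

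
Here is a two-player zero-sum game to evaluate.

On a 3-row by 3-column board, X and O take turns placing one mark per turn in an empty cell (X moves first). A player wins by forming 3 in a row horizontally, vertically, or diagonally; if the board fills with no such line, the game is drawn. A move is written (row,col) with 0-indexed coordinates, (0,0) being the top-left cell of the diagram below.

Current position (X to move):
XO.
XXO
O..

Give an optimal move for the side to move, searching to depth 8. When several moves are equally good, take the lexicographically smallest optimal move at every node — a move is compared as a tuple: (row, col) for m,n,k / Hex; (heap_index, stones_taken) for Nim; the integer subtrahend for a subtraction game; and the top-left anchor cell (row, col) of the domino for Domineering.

ply 1, X at XO./XXO/O.. | (0,2)=+0→XOX/XXO/O..; (2,1)=+0→XO./XXO/OX.; (2,2)=+1→XO./XXO/O.X*
ply 2: XO./XXO/O.X is terminal -1 (O); from XO./XXO/O.. depth 8

X's best at [XO./XXO/O..]: (2,2)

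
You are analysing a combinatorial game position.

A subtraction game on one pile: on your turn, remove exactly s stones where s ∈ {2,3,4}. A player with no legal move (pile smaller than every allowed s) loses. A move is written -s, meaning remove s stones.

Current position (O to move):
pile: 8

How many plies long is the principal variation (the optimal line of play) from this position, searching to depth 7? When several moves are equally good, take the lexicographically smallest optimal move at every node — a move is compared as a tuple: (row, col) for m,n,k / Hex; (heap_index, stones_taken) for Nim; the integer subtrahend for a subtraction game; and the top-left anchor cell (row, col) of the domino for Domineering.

PV length from [8]: 3 plies

ply 1, O at 8 | -2=+1→6*; -3=-1→5; -4=-1→4
ply 2, X at 6 | -2=-1→4*; -3=-1→3; -4=-1→2
ply 3, O at 4 | -2=-1→2; -3=+1→1*; -4=+1→0
ply 4: 1 is terminal -1 (X); from 8 depth 7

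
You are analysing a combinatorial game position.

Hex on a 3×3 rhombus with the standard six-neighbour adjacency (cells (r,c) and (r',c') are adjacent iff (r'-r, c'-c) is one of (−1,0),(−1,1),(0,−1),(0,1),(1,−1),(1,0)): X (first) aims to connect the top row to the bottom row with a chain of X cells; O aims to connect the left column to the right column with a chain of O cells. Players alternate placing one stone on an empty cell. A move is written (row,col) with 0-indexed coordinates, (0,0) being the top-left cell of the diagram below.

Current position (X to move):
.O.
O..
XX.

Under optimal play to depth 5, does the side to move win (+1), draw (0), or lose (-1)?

value(.O./O../XX., X) = +1

[.O./O../XX.] X move#1: (0,0):-1/XO./O../XX., (0,2):+1/.OX/O../XX.*, (1,1):-1/.O./OX./XX., (1,2):-1/.O./O.X/XX., (2,2):-1/.O./O../XXX
[.OX/O../XX.] O move#2: (0,0):-1/OOX/O../XX.*, (1,1):-1/.OX/OO./XX., (1,2):-1/.OX/O.O/XX., (2,2):-1/.OX/O../XXO
[OOX/O../XX.] X move#3: (1,1):+1/OOX/OX./XX.*, (1,2):+1/OOX/O.X/XX., (2,2):+1/OOX/O../XXX
[OOX/OX./XX.] end (terminal -1, O#4); searched .O./O../XX. to 5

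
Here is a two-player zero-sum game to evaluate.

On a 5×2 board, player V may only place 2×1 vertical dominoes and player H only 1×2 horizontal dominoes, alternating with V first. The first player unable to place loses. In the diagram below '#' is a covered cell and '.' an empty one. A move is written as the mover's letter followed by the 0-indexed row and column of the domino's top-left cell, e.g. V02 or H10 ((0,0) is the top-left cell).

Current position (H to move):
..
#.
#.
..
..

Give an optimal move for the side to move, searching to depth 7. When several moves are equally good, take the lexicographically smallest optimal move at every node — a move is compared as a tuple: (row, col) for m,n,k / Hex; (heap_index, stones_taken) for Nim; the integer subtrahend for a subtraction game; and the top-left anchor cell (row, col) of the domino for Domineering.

p1 H@[../#./#./../..]: H00[##/#./#./../..]-1 H30[../#./#./##/..]+1* H40[../#./#./../##]+1
p2 V@[../#./#./##/..]: V01[.#/##/#./##/..]-1* V11[../##/##/##/..]-1
p3 H@[.#/##/#./##/..]: H40[.#/##/#./##/##]+1*
p4 V@[.#/##/#./##/##] terminal -1; root [../#./#./../..] d7

H's best at [../#./#./../..]: H30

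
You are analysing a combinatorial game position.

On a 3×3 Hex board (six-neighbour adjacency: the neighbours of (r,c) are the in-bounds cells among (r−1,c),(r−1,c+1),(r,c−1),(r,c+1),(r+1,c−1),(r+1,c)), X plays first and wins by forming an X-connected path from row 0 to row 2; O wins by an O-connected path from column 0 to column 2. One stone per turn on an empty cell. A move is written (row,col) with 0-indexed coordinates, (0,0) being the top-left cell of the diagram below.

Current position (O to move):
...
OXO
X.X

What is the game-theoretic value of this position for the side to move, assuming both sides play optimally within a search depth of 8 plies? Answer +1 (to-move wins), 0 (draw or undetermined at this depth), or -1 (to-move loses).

value(.../OXO/X.X, O) = -1

p1 O@[.../OXO/X.X]: (0,0)[O../OXO/X.X]-1* (0,1)[.O./OXO/X.X]-1 (0,2)[..O/OXO/X.X]-1 (2,1)[.../OXO/XOX]-1
p2 X@[O../OXO/X.X]: (0,1)[OX./OXO/X.X]+1* (0,2)[O.X/OXO/X.X]+1 (2,1)[O../OXO/XXX]+1
p3 O@[OX./OXO/X.X] terminal -1; root [.../OXO/X.X] d8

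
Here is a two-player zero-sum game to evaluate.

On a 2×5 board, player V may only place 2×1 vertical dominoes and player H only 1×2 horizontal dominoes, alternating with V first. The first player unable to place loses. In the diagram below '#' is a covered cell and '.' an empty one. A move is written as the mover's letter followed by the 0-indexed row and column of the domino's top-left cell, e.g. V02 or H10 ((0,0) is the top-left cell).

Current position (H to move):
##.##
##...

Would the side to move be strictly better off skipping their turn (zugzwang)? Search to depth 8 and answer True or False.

zugzwang(##.##/##..., H) = False

p1 H@[##.##/##...]: H12[##.##/####.]+1* H13[##.##/##.##]-1
p2 V@[##.##/####.] terminal -1; root [##.##/##...] d8
suppose H passes — search the same position with V to move:
pass> p1 V@[##.##/##...]: V02[#####/###..]-1*
pass> p2 H@[#####/###..]: H13[#####/#####]+1*
pass> p3 V@[#####/#####] terminal -1; root [##.##/##...] d8
for H: play +1, pass +1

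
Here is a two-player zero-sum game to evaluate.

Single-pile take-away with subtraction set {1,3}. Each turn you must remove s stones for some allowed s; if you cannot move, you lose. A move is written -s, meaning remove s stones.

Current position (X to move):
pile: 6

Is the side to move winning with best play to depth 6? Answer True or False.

[6] X move#1: -1:-1/5*, -3:-1/3
[5] O move#2: -1:+1/4*, -3:+1/2
[4] X move#3: -1:-1/3*, -3:-1/1
[3] O move#4: -1:+1/2*, -3:+1/0
[2] X move#5: -1:-1/1*
[1] O move#6: -1:+1/0*
[0] end (terminal -1, X#7); searched 6 to 6

X winning at [6]: False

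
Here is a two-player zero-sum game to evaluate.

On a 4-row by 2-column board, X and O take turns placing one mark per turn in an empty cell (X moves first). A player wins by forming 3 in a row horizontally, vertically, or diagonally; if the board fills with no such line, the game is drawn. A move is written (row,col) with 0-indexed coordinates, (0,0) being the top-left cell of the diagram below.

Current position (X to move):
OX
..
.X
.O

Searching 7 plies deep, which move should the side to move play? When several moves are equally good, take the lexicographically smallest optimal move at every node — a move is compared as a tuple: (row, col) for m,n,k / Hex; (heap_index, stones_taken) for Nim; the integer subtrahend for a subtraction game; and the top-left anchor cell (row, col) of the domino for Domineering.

X's best at [OX/../.X/.O]: (1,1)

ply 1, X at OX/../.X/.O | (1,0)=+0→OX/X./.X/.O; (1,1)=+1→OX/.X/.X/.O*; (2,0)=+0→OX/../XX/.O; (3,0)=+0→OX/../.X/XO
ply 2: OX/.X/.X/.O is terminal -1 (O); from OX/../.X/.O depth 7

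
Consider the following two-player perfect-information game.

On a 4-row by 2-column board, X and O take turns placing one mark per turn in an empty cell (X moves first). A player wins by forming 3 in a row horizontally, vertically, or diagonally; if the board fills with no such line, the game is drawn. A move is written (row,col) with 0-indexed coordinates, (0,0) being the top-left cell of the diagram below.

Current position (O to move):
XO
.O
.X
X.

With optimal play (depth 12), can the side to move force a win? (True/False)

O winning at [XO/.O/.X/X.]: False

p1 O@[XO/.O/.X/X.]: (1,0)[XO/OO/.X/X.]+0* (2,0)[XO/.O/OX/X.]+0 (3,1)[XO/.O/.X/XO]+0
p2 X@[XO/OO/.X/X.]: (2,0)[XO/OO/XX/X.]+0* (3,1)[XO/OO/.X/XX]+0
p3 O@[XO/OO/XX/X.]: (3,1)[XO/OO/XX/XO]+0*
p4 X@[XO/OO/XX/XO] terminal +0; root [XO/.O/.X/X.] d12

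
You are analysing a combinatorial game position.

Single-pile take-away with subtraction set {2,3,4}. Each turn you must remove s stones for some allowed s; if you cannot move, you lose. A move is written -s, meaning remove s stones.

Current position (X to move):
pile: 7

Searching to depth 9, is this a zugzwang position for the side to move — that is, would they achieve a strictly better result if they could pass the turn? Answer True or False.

[7] X move#1: -2:-1/5*, -3:-1/4, -4:-1/3
[5] O move#2: -2:-1/3, -3:-1/2, -4:+1/1*
[1] end (terminal -1, X#3); searched 7 to 9
suppose X passes — search the same position with O to move:
pass> [7] O move#1: -2:-1/5*, -3:-1/4, -4:-1/3
pass> [5] X move#2: -2:-1/3, -3:-1/2, -4:+1/1*
pass> [1] end (terminal -1, O#3); searched 7 to 9
for X: play -1, pass +1

zugzwang(7, X) = True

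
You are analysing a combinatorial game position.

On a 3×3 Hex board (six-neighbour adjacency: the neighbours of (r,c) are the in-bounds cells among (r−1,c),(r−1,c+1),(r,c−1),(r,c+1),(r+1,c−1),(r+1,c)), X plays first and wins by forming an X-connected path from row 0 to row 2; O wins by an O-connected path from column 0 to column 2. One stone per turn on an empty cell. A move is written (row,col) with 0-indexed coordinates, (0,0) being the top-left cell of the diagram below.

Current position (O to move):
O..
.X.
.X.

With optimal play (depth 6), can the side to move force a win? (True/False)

[O../.X./.X.] O move#1: (0,1):-1/OO./.X./.X.*, (0,2):-1/O.O/.X./.X., (1,0):-1/O../OX./.X., (1,2):-1/O../.XO/.X., (2,0):-1/O../.X./OX., (2,2):-1/O../.X./.XO
[OO./.X./.X.] X move#2: (0,2):+1/OOX/.X./.X.*, (1,0):-1/OO./XX./.X., (1,2):-1/OO./.XX/.X., (2,0):-1/OO./.X./XX., (2,2):-1/OO./.X./.XX
[OOX/.X./.X.] end (terminal -1, O#3); searched O../.X./.X. to 6

O winning at [O../.X./.X.]: False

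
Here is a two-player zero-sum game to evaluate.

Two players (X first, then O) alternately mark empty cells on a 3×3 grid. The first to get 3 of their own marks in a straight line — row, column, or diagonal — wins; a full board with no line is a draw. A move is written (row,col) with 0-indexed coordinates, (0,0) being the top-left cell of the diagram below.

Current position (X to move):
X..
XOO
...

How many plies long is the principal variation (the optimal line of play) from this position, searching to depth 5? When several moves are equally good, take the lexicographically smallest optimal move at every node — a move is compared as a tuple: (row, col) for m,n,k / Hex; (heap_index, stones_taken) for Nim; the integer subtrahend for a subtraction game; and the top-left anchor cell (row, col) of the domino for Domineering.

PV length from [X../XOO/...]: 3 plies

[X../XOO/...] X move#1: (0,1):+1/XX./XOO/...*, (0,2):+1/X.X/XOO/..., (2,0):+1/X../XOO/X.., (2,1):+0/X../XOO/.X., (2,2):+0/X../XOO/..X
[XX./XOO/...] O move#2: (0,2):-1/XXO/XOO/...*, (2,0):-1/XX./XOO/O.., (2,1):-1/XX./XOO/.O., (2,2):-1/XX./XOO/..O
[XXO/XOO/...] X move#3: (2,0):+1/XXO/XOO/X..*, (2,1):-1/XXO/XOO/.X., (2,2):-1/XXO/XOO/..X
[XXO/XOO/X..] end (terminal -1, O#4); searched X../XOO/... to 5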